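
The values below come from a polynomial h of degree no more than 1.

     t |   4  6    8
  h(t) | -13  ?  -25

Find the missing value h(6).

The 2 known points determine the degree-1 polynomial uniquely.
Write h(t) = at + b. Substituting each data point gives a linear system:
  4a + b = -13
  8a + b = -25
Solving the system yields a = -3, b = -1.
So h(t) = -3t - 1.
Then h(6) = -19.

-19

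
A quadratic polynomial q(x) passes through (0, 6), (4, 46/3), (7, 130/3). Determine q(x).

q(x) = x^2 - (5/3)x + 6

Write q(x) = ax^2 + bx + c. Substituting each data point gives a linear system:
  c = 6
  16a + 4b + c = 46/3
  49a + 7b + c = 130/3
Solving the system yields a = 1, b = -5/3, c = 6.
So q(x) = x^2 - (5/3)x + 6.
Check: q(0) = 6. ✓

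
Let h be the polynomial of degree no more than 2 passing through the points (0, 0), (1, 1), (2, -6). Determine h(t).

h(t) = -4t^2 + 5t

Using the Lagrange interpolation formula with nodes 0, 1, 2:
  L_0(t) = (t - 1)(t - 2) / 2
  L_1(t) = t(t - 2) / -1
  L_2(t) = t(t - 1) / 2
Then h(t) = 0·L_0(t) + 1·L_1(t) - 6·L_2(t).
Expanding and collecting terms gives h(t) = -4t² + 5t.
Check: h(0) = 0. ✓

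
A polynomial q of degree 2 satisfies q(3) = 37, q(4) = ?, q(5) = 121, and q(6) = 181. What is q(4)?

73

The 3 known points determine the degree-2 polynomial uniquely.
Write q(n) = an^2 + bn + c. Substituting each data point gives a linear system:
  9a + 3b + c = 37
  25a + 5b + c = 121
  36a + 6b + c = 181
Solving the system yields a = 6, b = -6, c = 1.
So q(n) = 6n^2 - 6n + 1.
Then q(4) = 73.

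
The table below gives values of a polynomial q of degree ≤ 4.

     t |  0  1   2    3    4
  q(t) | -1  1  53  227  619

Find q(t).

Write q(t) = at^4 + bt^3 + ct^2 + dt + e. Substituting each data point gives a linear system:
  e = -1
  a + b + c + d + e = 1
  16a + 8b + 4c + 2d + e = 53
  81a + 27b + 9c + 3d + e = 227
  256a + 64b + 16c + 4d + e = 619
Solving the system yields a = 1, b = 6, c = 0, d = -5, e = -1.
So q(t) = t^4 + 6t^3 - 5t - 1.
Check: q(0) = -1. ✓

q(t) = t^4 + 6t^3 - 5t - 1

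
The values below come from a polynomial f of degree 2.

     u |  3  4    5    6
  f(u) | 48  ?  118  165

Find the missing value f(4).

On equispaced nodes a degree-2 polynomial has vanishing third forward difference, so
  - f(3) + 3·f(4) - 3·f(5) + f(6) = 0.
Substituting the known values and solving for f(4):
  3·f(4) = 237
  f(4) = 79.

79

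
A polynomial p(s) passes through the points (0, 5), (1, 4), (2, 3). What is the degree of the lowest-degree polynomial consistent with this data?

1

Forward differences of the values at s = 0, 1, 2:
  p  : 5  4  3
  Δ  : -1  -1
  Δ^2: 0
The first differences are constant (-1) and nonzero, while all higher differences vanish, so the minimal degree is 1.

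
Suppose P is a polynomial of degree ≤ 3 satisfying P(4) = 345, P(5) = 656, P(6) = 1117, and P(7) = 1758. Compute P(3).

154

Forward differences of the values at t = 4, 5, 6, 7:
  P  : 345  656  1117  1758
  Δ  : 311  461  641
  Δ^2: 150  180
  Δ^3: 30
The third differences are constant, confirming degree 3.
Interpolating (Newton forward form) and evaluating at t = 3 gives P(3) = 154.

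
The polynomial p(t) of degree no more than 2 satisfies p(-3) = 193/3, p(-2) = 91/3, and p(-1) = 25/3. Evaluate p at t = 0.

Write p(t) = at^2 + bt + c. Substituting each data point gives a linear system:
  9a - 3b + c = 193/3
  4a - 2b + c = 91/3
  a - b + c = 25/3
Solving the system yields a = 6, b = -4, c = -5/3.
So p(t) = 6t^2 - 4t - 5/3.
Then p(0) = -5/3.

-5/3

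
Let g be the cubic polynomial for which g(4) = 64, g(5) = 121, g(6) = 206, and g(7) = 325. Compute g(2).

10

Using the Lagrange interpolation formula with nodes 4, 5, 6, 7:
  L_0(t) = (t - 5)(t - 6)(t - 7) / -6
  L_1(t) = (t - 4)(t - 6)(t - 7) / 2
  L_2(t) = (t - 4)(t - 5)(t - 7) / -2
  L_3(t) = (t - 4)(t - 5)(t - 6) / 6
Then g(t) = 64·L_0(t) + 121·L_1(t) + 206·L_2(t) + 325·L_3(t).
Expanding and collecting terms gives g(t) = t^3 - t^2 + 5t - 4.
Evaluating at t = 2: g(2) = 10.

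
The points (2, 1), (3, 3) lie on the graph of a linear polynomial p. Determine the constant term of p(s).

-3

Write p(s) = as + b. Substituting each data point gives a linear system:
  2a + b = 1
  3a + b = 3
Solving the system yields a = 2, b = -3.
So p(s) = 2s - 3.
The constant term is -3.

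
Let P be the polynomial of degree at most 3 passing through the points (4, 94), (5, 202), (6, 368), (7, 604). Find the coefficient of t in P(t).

-5

Write P(t) = at^3 + bt^2 + ct + d. Substituting each data point gives a linear system:
  64a + 16b + 4c + d = 94
  125a + 25b + 5c + d = 202
  216a + 36b + 6c + d = 368
  343a + 49b + 7c + d = 604
Solving the system yields a = 2, b = -1, c = -5, d = 2.
So P(t) = 2t^3 - t^2 - 5t + 2.
The coefficient of t is -5.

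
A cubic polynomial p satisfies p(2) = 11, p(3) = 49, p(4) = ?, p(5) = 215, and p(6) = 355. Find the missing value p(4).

On equispaced nodes a degree-3 polynomial has vanishing fourth forward difference, so
  p(2) - 4·p(3) + 6·p(4) - 4·p(5) + p(6) = 0.
Substituting the known values and solving for p(4):
  6·p(4) = 690
  p(4) = 115.

115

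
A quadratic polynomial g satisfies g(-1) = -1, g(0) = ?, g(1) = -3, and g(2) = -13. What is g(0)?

1

On equispaced nodes a degree-2 polynomial has vanishing third forward difference, so
  - g(-1) + 3·g(0) - 3·g(1) + g(2) = 0.
Substituting the known values and solving for g(0):
  3·g(0) = 3
  g(0) = 1.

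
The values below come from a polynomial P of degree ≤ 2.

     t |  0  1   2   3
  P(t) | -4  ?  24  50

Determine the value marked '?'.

The 3 known points determine the degree-2 polynomial uniquely.
Write P(t) = at^2 + bt + c. Substituting each data point gives a linear system:
  c = -4
  4a + 2b + c = 24
  9a + 3b + c = 50
Solving the system yields a = 4, b = 6, c = -4.
So P(t) = 4t^2 + 6t - 4.
Then P(1) = 6.

6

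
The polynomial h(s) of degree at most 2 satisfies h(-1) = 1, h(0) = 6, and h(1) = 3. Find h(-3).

Forward differences of the values at s = -1, 0, 1:
  h  : 1  6  3
  Δ  : 5  -3
  Δ^2: -8
The second differences are constant, confirming degree 2.
Interpolating (Newton forward form) and evaluating at s = -3 gives h(-3) = -33.

-33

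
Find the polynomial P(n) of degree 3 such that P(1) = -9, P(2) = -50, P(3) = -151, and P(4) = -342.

Write P(n) = an^3 + bn^2 + cn + d. Substituting each data point gives a linear system:
  a + b + c + d = -9
  8a + 4b + 2c + d = -50
  27a + 9b + 3c + d = -151
  64a + 16b + 4c + d = -342
Solving the system yields a = -5, b = 0, c = -6, d = 2.
So P(n) = -5n^3 - 6n + 2.
Check: P(4) = -342. ✓

P(n) = -5n^3 - 6n + 2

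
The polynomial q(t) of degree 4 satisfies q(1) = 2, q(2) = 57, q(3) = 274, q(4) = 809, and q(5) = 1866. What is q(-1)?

-6

Forward differences of the values at t = 1, 2, 3, 4, 5:
  q  : 2  57  274  809  1866
  Δ  : 55  217  535  1057
  Δ^2: 162  318  522
  Δ^3: 156  204
  Δ^4: 48
The fourth differences are constant, confirming degree 4.
Interpolating (Newton forward form) and evaluating at t = -1 gives q(-1) = -6.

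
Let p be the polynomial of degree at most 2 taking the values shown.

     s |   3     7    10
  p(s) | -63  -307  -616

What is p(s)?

Using the Lagrange interpolation formula with nodes 3, 7, 10:
  L_0(s) = (s - 7)(s - 10) / 28
  L_1(s) = (s - 3)(s - 10) / -12
  L_2(s) = (s - 3)(s - 7) / 21
Then p(s) = -63·L_0(s) - 307·L_1(s) - 616·L_2(s).
Expanding and collecting terms gives p(s) = -6s^2 - s - 6.
Check: p(10) = -616. ✓

p(s) = -6s^2 - s - 6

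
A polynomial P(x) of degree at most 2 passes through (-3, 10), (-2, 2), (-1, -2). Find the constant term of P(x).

Write P(x) = ax^2 + bx + c. Substituting each data point gives a linear system:
  9a - 3b + c = 10
  4a - 2b + c = 2
  a - b + c = -2
Solving the system yields a = 2, b = 2, c = -2.
So P(x) = 2x^2 + 2x - 2.
The constant term is -2.

-2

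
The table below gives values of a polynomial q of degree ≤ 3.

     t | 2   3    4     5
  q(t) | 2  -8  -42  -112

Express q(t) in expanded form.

q(t) = -2t^3 + 6t^2 - 2t - 2

Write q(t) = at^3 + bt^2 + ct + d. Substituting each data point gives a linear system:
  8a + 4b + 2c + d = 2
  27a + 9b + 3c + d = -8
  64a + 16b + 4c + d = -42
  125a + 25b + 5c + d = -112
Solving the system yields a = -2, b = 6, c = -2, d = -2.
So q(t) = -2t^3 + 6t^2 - 2t - 2.
Check: q(5) = -112. ✓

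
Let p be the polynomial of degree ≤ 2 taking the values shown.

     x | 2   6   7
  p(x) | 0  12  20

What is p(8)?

30

Write p(x) = ax^2 + bx + c. Substituting each data point gives a linear system:
  4a + 2b + c = 0
  36a + 6b + c = 12
  49a + 7b + c = 20
Solving the system yields a = 1, b = -5, c = 6.
So p(x) = x^2 - 5x + 6.
Then p(8) = 30.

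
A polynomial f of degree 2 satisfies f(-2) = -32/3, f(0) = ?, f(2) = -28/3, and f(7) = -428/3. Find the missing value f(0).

2

The 3 known points determine the degree-2 polynomial uniquely.
Write f(u) = au^2 + bu + c. Substituting each data point gives a linear system:
  4a - 2b + c = -32/3
  4a + 2b + c = -28/3
  49a + 7b + c = -428/3
Solving the system yields a = -3, b = 1/3, c = 2.
So f(u) = -3u^2 + (1/3)u + 2.
Then f(0) = 2.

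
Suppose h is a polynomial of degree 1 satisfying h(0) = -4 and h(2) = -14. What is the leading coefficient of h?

-5

Write h(s) = as + b. Substituting each data point gives a linear system:
  b = -4
  2a + b = -14
Solving the system yields a = -5, b = -4.
So h(s) = -5s - 4.
The leading coefficient is -5.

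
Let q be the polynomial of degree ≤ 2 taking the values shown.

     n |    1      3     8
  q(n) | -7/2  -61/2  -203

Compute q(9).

-511/2

Using the Lagrange interpolation formula with nodes 1, 3, 8:
  L_0(n) = (n - 3)(n - 8) / 14
  L_1(n) = (n - 1)(n - 8) / -10
  L_2(n) = (n - 1)(n - 3) / 35
Then q(n) = -7/2·L_0(n) - 61/2·L_1(n) - 203·L_2(n).
Expanding and collecting terms gives q(n) = -3n² - (3/2)n + 1.
Evaluating at n = 9: q(9) = -511/2.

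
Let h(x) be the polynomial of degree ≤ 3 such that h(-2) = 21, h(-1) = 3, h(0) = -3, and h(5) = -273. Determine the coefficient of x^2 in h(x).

0

Write h(x) = ax^3 + bx^2 + cx + d. Substituting each data point gives a linear system:
  -8a + 4b - 2c + d = 21
  -a + b - c + d = 3
  d = -3
  125a + 25b + 5c + d = -273
Solving the system yields a = -2, b = 0, c = -4, d = -3.
So h(x) = -2x^3 - 4x - 3.
The coefficient of x^2 is 0.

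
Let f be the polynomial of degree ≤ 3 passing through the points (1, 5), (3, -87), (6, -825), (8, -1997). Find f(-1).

1

Using the Lagrange interpolation formula with nodes 1, 3, 6, 8:
  L_0(u) = (u - 3)(u - 6)(u - 8) / -70
  L_1(u) = (u - 1)(u - 6)(u - 8) / 30
  L_2(u) = (u - 1)(u - 3)(u - 8) / -30
  L_3(u) = (u - 1)(u - 3)(u - 6) / 70
Then f(u) = 5·L_0(u) - 87·L_1(u) - 825·L_2(u) - 1997·L_3(u).
Expanding and collecting terms gives f(u) = -4u³ + 6u + 3.
Evaluating at u = -1: f(-1) = 1.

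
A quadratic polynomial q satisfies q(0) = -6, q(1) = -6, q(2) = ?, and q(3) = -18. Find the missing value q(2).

-10

The 3 known points determine the degree-2 polynomial uniquely.
Write q(x) = ax^2 + bx + c. Substituting each data point gives a linear system:
  c = -6
  a + b + c = -6
  9a + 3b + c = -18
Solving the system yields a = -2, b = 2, c = -6.
So q(x) = -2x^2 + 2x - 6.
Then q(2) = -10.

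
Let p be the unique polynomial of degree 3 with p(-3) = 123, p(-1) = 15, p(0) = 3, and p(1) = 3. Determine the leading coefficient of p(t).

Write p(t) = at^3 + bt^2 + ct + d. Substituting each data point gives a linear system:
  -27a + 9b - 3c + d = 123
  -a + b - c + d = 15
  d = 3
  a + b + c + d = 3
Solving the system yields a = -2, b = 6, c = -4, d = 3.
So p(t) = -2t^3 + 6t^2 - 4t + 3.
The leading coefficient is -2.

-2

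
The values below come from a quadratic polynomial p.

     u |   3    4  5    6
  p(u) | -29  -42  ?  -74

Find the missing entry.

-57

The 3 known points determine the degree-2 polynomial uniquely.
Write p(u) = au^2 + bu + c. Substituting each data point gives a linear system:
  9a + 3b + c = -29
  16a + 4b + c = -42
  36a + 6b + c = -74
Solving the system yields a = -1, b = -6, c = -2.
So p(u) = -u^2 - 6u - 2.
Then p(5) = -57.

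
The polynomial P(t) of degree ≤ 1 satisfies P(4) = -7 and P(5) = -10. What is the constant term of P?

5

Write P(t) = at + b. Substituting each data point gives a linear system:
  4a + b = -7
  5a + b = -10
Solving the system yields a = -3, b = 5.
So P(t) = -3t + 5.
The constant term is 5.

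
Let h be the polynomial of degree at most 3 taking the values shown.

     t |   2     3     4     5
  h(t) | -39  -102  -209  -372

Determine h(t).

h(t) = -2t^3 - 4t^2 - 5t + 3

Write h(t) = at^3 + bt^2 + ct + d. Substituting each data point gives a linear system:
  8a + 4b + 2c + d = -39
  27a + 9b + 3c + d = -102
  64a + 16b + 4c + d = -209
  125a + 25b + 5c + d = -372
Solving the system yields a = -2, b = -4, c = -5, d = 3.
So h(t) = -2t³ - 4t² - 5t + 3.
Check: h(3) = -102. ✓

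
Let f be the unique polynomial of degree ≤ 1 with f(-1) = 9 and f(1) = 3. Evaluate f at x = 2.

0

Using the Lagrange interpolation formula with nodes -1, 1:
  L_0(x) = (x - 1) / -2
  L_1(x) = (x + 1) / 2
Then f(x) = 9·L_0(x) + 3·L_1(x).
Expanding and collecting terms gives f(x) = -3x + 6.
Evaluating at x = 2: f(2) = 0.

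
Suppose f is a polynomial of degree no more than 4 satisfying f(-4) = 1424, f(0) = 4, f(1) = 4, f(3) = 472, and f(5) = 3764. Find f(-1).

8

Using the Lagrange interpolation formula with nodes -4, 0, 1, 3, 5:
  L_0(s) = s(s - 1)(s - 3)(s - 5) / 1260
  L_1(s) = (s + 4)(s - 1)(s - 3)(s - 5) / -60
  L_2(s) = (s + 4)s(s - 3)(s - 5) / 40
  L_3(s) = (s + 4)s(s - 1)(s - 5) / -84
  L_4(s) = (s + 4)s(s - 1)(s - 3) / 360
Then f(s) = 1424·L_0(s) + 4·L_1(s) + 4·L_2(s) + 472·L_3(s) + 3764·L_4(s).
Expanding and collecting terms gives f(s) = 6s^4 + s^3 - 4s^2 - 3s + 4.
Evaluating at s = -1: f(-1) = 8.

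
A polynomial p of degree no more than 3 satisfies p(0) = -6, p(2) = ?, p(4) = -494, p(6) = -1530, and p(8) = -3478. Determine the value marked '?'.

The 4 known points determine the degree-3 polynomial uniquely.
Write p(n) = an^3 + bn^2 + cn + d. Substituting each data point gives a linear system:
  d = -6
  64a + 16b + 4c + d = -494
  216a + 36b + 6c + d = -1530
  512a + 64b + 8c + d = -3478
Solving the system yields a = -6, b = -6, c = -2, d = -6.
So p(n) = -6n^3 - 6n^2 - 2n - 6.
Then p(2) = -82.

-82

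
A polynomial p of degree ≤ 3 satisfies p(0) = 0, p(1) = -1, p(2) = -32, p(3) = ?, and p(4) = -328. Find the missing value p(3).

The 4 known points determine the degree-3 polynomial uniquely.
Write p(u) = au^3 + bu^2 + cu + d. Substituting each data point gives a linear system:
  d = 0
  a + b + c + d = -1
  8a + 4b + 2c + d = -32
  64a + 16b + 4c + d = -328
Solving the system yields a = -6, b = 3, c = 2, d = 0.
So p(u) = -6u³ + 3u² + 2u.
Then p(3) = -129.

-129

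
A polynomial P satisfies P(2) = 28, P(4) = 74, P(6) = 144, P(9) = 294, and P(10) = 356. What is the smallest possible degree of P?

Divided differences on the nodes 2, 4, 6, 9, 10:
  order 0: 28  74  144  294  356
  order 1: 23  35  50  62
  order 2: 3  3  3
  order 3: 0  0
  order 4: 0
The order-2 divided differences are all 3 (nonzero) and every higher order vanishes, so the data lies on a polynomial of degree exactly 2.

2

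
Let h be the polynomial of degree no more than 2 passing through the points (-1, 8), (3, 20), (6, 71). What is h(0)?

Using the Lagrange interpolation formula with nodes -1, 3, 6:
  L_0(t) = (t - 3)(t - 6) / 28
  L_1(t) = (t + 1)(t - 6) / -12
  L_2(t) = (t + 1)(t - 3) / 21
Then h(t) = 8·L_0(t) + 20·L_1(t) + 71·L_2(t).
Expanding and collecting terms gives h(t) = 2t² - t + 5.
Evaluating at t = 0: h(0) = 5.

5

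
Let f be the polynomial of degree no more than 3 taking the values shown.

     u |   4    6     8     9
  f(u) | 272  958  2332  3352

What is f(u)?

Write f(u) = au^3 + bu^2 + cu + d. Substituting each data point gives a linear system:
  64a + 16b + 4c + d = 272
  216a + 36b + 6c + d = 958
  512a + 64b + 8c + d = 2332
  729a + 81b + 9c + d = 3352
Solving the system yields a = 5, b = -4, c = 3, d = 4.
So f(u) = 5u^3 - 4u^2 + 3u + 4.
Check: f(9) = 3352. ✓

f(u) = 5u^3 - 4u^2 + 3u + 4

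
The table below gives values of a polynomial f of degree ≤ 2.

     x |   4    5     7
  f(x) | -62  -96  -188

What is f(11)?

Using the Lagrange interpolation formula with nodes 4, 5, 7:
  L_0(x) = (x - 5)(x - 7) / 3
  L_1(x) = (x - 4)(x - 7) / -2
  L_2(x) = (x - 4)(x - 5) / 6
Then f(x) = -62·L_0(x) - 96·L_1(x) - 188·L_2(x).
Expanding and collecting terms gives f(x) = -4x^2 + 2x - 6.
Evaluating at x = 11: f(11) = -468.

-468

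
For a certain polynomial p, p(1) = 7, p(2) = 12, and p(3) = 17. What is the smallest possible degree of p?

1

Forward differences of the values at n = 1, 2, 3:
  p  : 7  12  17
  Δ  : 5  5
  Δ^2: 0
The first differences are constant (5) and nonzero, while all higher differences vanish, so the minimal degree is 1.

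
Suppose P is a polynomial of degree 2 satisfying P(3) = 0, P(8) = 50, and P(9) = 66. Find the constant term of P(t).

-6

Write P(t) = at^2 + bt + c. Substituting each data point gives a linear system:
  9a + 3b + c = 0
  64a + 8b + c = 50
  81a + 9b + c = 66
Solving the system yields a = 1, b = -1, c = -6.
So P(t) = t^2 - t - 6.
The constant term is -6.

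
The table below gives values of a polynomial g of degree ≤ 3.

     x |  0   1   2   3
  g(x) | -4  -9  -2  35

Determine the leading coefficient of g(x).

3

Write g(x) = ax^3 + bx^2 + cx + d. Substituting each data point gives a linear system:
  d = -4
  a + b + c + d = -9
  8a + 4b + 2c + d = -2
  27a + 9b + 3c + d = 35
Solving the system yields a = 3, b = -3, c = -5, d = -4.
So g(x) = 3x³ - 3x² - 5x - 4.
The leading coefficient is 3.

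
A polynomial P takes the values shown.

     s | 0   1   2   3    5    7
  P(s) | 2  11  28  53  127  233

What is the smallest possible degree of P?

2

Divided differences on the nodes 0, 1, 2, 3, 5, 7:
  order 0: 2  11  28  53  127  233
  order 1: 9  17  25  37  53
  order 2: 4  4  4  4
  order 3: 0  0  0
  order 4: 0  0
  order 5: 0
The order-2 divided differences are all 4 (nonzero) and every higher order vanishes, so the data lies on a polynomial of degree exactly 2.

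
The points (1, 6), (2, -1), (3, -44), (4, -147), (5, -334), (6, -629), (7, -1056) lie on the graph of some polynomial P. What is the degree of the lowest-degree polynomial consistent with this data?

Forward differences of the values at t = 1, 2, 3, 4, 5, 6, 7:
  P  : 6  -1  -44  -147  -334  -629  -1056
  Δ  : -7  -43  -103  -187  -295  -427
  Δ^2: -36  -60  -84  -108  -132
  Δ^3: -24  -24  -24  -24
  Δ^4: 0  0  0
  Δ^5: 0  0
  Δ^6: 0
The third differences are constant (-24) and nonzero, while all higher differences vanish, so the minimal degree is 3.

3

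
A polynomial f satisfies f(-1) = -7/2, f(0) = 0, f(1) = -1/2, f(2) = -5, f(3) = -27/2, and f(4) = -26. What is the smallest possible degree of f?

Forward differences of the values at s = -1, 0, 1, 2, 3, 4:
  f  : -7/2  0  -1/2  -5  -27/2  -26
  Δ  : 7/2  -1/2  -9/2  -17/2  -25/2
  Δ^2: -4  -4  -4  -4
  Δ^3: 0  0  0
  Δ^4: 0  0
  Δ^5: 0
The second differences are constant (-4) and nonzero, while all higher differences vanish, so the minimal degree is 2.

2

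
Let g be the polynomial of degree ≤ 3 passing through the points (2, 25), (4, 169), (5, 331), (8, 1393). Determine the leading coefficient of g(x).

Write g(x) = ax^3 + bx^2 + cx + d. Substituting each data point gives a linear system:
  8a + 4b + 2c + d = 25
  64a + 16b + 4c + d = 169
  125a + 25b + 5c + d = 331
  512a + 64b + 8c + d = 1393
Solving the system yields a = 3, b = -3, c = 6, d = 1.
So g(x) = 3x^3 - 3x^2 + 6x + 1.
The leading coefficient is 3.

3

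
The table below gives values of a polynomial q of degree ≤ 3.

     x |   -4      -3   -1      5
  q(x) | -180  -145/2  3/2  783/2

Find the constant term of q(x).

Write q(x) = ax^3 + bx^2 + cx + d. Substituting each data point gives a linear system:
  -64a + 16b - 4c + d = -180
  -27a + 9b - 3c + d = -145/2
  -a + b - c + d = 3/2
  125a + 25b + 5c + d = 783/2
Solving the system yields a = 3, b = 1/2, c = 0, d = 4.
So q(x) = 3x³ + (1/2)x² + 4.
The constant term is 4.

4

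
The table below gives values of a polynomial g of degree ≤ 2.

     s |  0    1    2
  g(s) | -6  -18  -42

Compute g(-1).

Using the Lagrange interpolation formula with nodes 0, 1, 2:
  L_0(s) = (s - 1)(s - 2) / 2
  L_1(s) = s(s - 2) / -1
  L_2(s) = s(s - 1) / 2
Then g(s) = -6·L_0(s) - 18·L_1(s) - 42·L_2(s).
Expanding and collecting terms gives g(s) = -6s² - 6s - 6.
Evaluating at s = -1: g(-1) = -6.

-6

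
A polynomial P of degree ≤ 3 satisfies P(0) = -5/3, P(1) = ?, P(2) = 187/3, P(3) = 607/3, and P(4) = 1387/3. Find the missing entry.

19/3

On equispaced nodes a degree-3 polynomial has vanishing fourth forward difference, so
  P(0) - 4·P(1) + 6·P(2) - 4·P(3) + P(4) = 0.
Substituting the known values and solving for P(1):
  -4·P(1) = -76/3
  P(1) = 19/3.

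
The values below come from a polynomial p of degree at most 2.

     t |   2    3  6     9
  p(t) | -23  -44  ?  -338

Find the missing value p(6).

The 3 known points determine the degree-2 polynomial uniquely.
Write p(t) = at^2 + bt + c. Substituting each data point gives a linear system:
  4a + 2b + c = -23
  9a + 3b + c = -44
  81a + 9b + c = -338
Solving the system yields a = -4, b = -1, c = -5.
So p(t) = -4t² - t - 5.
Then p(6) = -155.

-155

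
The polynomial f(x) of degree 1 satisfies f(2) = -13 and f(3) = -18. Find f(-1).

Using the Lagrange interpolation formula with nodes 2, 3:
  L_0(x) = (x - 3) / -1
  L_1(x) = (x - 2) / 1
Then f(x) = -13·L_0(x) - 18·L_1(x).
Expanding and collecting terms gives f(x) = -5x - 3.
Evaluating at x = -1: f(-1) = 2.

2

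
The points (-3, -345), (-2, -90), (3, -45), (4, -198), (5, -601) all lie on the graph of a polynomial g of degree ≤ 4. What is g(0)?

Write g(s) = as^4 + bs^3 + cs^2 + ds + e. Substituting each data point gives a linear system:
  81a - 27b + 9c - 3d + e = -345
  16a - 8b + 4c - 2d + e = -90
  81a + 27b + 9c + 3d + e = -45
  256a + 64b + 16c + 4d + e = -198
  625a + 125b + 25c + 5d + e = -601
Solving the system yields a = -2, b = 6, c = -3, d = -4, e = -6.
So g(s) = -2s^4 + 6s^3 - 3s^2 - 4s - 6.
Then g(0) = -6.

-6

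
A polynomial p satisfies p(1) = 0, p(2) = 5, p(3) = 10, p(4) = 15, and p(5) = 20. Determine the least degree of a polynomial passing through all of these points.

Forward differences of the values at u = 1, 2, 3, 4, 5:
  p  : 0  5  10  15  20
  Δ  : 5  5  5  5
  Δ^2: 0  0  0
  Δ^3: 0  0
  Δ^4: 0
The first differences are constant (5) and nonzero, while all higher differences vanish, so the minimal degree is 1.

1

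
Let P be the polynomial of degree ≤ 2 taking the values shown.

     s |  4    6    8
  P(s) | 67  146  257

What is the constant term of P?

5

Write P(s) = as^2 + bs + c. Substituting each data point gives a linear system:
  16a + 4b + c = 67
  36a + 6b + c = 146
  64a + 8b + c = 257
Solving the system yields a = 4, b = -1/2, c = 5.
So P(s) = 4s² - (1/2)s + 5.
The constant term is 5.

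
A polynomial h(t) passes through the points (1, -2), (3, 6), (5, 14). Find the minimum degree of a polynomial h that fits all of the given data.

1

Forward differences of the values at t = 1, 3, 5:
  h  : -2  6  14
  Δ  : 8  8
  Δ^2: 0
The first differences are constant (8) and nonzero, while all higher differences vanish, so the minimal degree is 1.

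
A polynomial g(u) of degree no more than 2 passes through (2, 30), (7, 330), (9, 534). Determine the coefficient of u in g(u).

Write g(u) = au^2 + bu + c. Substituting each data point gives a linear system:
  4a + 2b + c = 30
  49a + 7b + c = 330
  81a + 9b + c = 534
Solving the system yields a = 6, b = 6, c = -6.
So g(u) = 6u² + 6u - 6.
The coefficient of u is 6.

6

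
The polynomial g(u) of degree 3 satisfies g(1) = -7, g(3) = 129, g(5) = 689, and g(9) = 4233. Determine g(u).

Write g(u) = au^3 + bu^2 + cu + d. Substituting each data point gives a linear system:
  a + b + c + d = -7
  27a + 9b + 3c + d = 129
  125a + 25b + 5c + d = 689
  729a + 81b + 9c + d = 4233
Solving the system yields a = 6, b = -1, c = -6, d = -6.
So g(u) = 6u^3 - u^2 - 6u - 6.
Check: g(9) = 4233. ✓

g(u) = 6u^3 - u^2 - 6u - 6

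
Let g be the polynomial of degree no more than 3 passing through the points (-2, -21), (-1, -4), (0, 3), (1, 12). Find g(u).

g(u) = 2u^3 + u^2 + 6u + 3

Write g(u) = au^3 + bu^2 + cu + d. Substituting each data point gives a linear system:
  -8a + 4b - 2c + d = -21
  -a + b - c + d = -4
  d = 3
  a + b + c + d = 12
Solving the system yields a = 2, b = 1, c = 6, d = 3.
So g(u) = 2u^3 + u^2 + 6u + 3.
Check: g(0) = 3. ✓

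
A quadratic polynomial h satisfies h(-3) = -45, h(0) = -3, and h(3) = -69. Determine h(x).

h(x) = -6x^2 - 4x - 3

Using the Lagrange interpolation formula with nodes -3, 0, 3:
  L_0(x) = x(x - 3) / 18
  L_1(x) = (x + 3)(x - 3) / -9
  L_2(x) = (x + 3)x / 18
Then h(x) = -45·L_0(x) - 3·L_1(x) - 69·L_2(x).
Expanding and collecting terms gives h(x) = -6x^2 - 4x - 3.
Check: h(-3) = -45. ✓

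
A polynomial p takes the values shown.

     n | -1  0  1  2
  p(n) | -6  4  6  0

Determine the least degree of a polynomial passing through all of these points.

2

Forward differences of the values at n = -1, 0, 1, 2:
  p  : -6  4  6  0
  Δ  : 10  2  -6
  Δ^2: -8  -8
  Δ^3: 0
The second differences are constant (-8) and nonzero, while all higher differences vanish, so the minimal degree is 2.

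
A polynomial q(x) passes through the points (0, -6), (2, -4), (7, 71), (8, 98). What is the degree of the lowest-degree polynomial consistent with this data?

2

Divided differences on the nodes 0, 2, 7, 8:
  order 0: -6  -4  71  98
  order 1: 1  15  27
  order 2: 2  2
  order 3: 0
The order-2 divided differences are all 2 (nonzero) and every higher order vanishes, so the data lies on a polynomial of degree exactly 2.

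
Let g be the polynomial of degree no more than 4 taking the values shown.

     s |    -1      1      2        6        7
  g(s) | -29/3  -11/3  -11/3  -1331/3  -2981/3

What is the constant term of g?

Write g(s) = as^4 + bs^3 + cs^2 + ds + e. Substituting each data point gives a linear system:
  a - b + c - d + e = -29/3
  a + b + c + d + e = -11/3
  16a + 8b + 4c + 2d + e = -11/3
  1296a + 216b + 36c + 6d + e = -1331/3
  2401a + 343b + 49c + 7d + e = -2981/3
Solving the system yields a = -1, b = 5, c = -6, d = -2, e = 1/3.
So g(s) = -s⁴ + 5s³ - 6s² - 2s + 1/3.
The constant term is 1/3.

1/3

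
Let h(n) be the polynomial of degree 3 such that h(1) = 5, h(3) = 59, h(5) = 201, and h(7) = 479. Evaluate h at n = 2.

Write h(n) = an^3 + bn^2 + cn + d. Substituting each data point gives a linear system:
  a + b + c + d = 5
  27a + 9b + 3c + d = 59
  125a + 25b + 5c + d = 201
  343a + 49b + 7c + d = 479
Solving the system yields a = 1, b = 2, c = 6, d = -4.
So h(n) = n³ + 2n² + 6n - 4.
Then h(2) = 24.

24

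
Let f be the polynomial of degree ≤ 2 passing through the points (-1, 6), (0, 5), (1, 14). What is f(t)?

f(t) = 5t^2 + 4t + 5

Using the Lagrange interpolation formula with nodes -1, 0, 1:
  L_0(t) = t(t - 1) / 2
  L_1(t) = (t + 1)(t - 1) / -1
  L_2(t) = (t + 1)t / 2
Then f(t) = 6·L_0(t) + 5·L_1(t) + 14·L_2(t).
Expanding and collecting terms gives f(t) = 5t^2 + 4t + 5.
Check: f(-1) = 6. ✓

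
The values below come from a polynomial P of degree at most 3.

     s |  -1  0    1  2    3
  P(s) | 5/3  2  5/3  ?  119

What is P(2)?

The 4 known points determine the degree-3 polynomial uniquely.
Write P(s) = as^3 + bs^2 + cs + d. Substituting each data point gives a linear system:
  -a + b - c + d = 5/3
  d = 2
  a + b + c + d = 5/3
  27a + 9b + 3c + d = 119
Solving the system yields a = 5, b = -1/3, c = -5, d = 2.
So P(s) = 5s³ - (1/3)s² - 5s + 2.
Then P(2) = 92/3.

92/3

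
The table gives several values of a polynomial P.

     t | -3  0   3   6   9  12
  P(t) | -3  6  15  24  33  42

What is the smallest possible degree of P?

1

Forward differences of the values at t = -3, 0, 3, 6, 9, 12:
  P  : -3  6  15  24  33  42
  Δ  : 9  9  9  9  9
  Δ^2: 0  0  0  0
  Δ^3: 0  0  0
  Δ^4: 0  0
  Δ^5: 0
The first differences are constant (9) and nonzero, while all higher differences vanish, so the minimal degree is 1.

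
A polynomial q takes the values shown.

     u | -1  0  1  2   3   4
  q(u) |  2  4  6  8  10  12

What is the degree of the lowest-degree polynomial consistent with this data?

Forward differences of the values at u = -1, 0, 1, 2, 3, 4:
  q  : 2  4  6  8  10  12
  Δ  : 2  2  2  2  2
  Δ^2: 0  0  0  0
  Δ^3: 0  0  0
  Δ^4: 0  0
  Δ^5: 0
The first differences are constant (2) and nonzero, while all higher differences vanish, so the minimal degree is 1.

1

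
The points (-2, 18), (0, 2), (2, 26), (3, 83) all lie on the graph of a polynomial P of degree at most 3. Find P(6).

578

Write P(t) = at^3 + bt^2 + ct + d. Substituting each data point gives a linear system:
  -8a + 4b - 2c + d = 18
  d = 2
  8a + 4b + 2c + d = 26
  27a + 9b + 3c + d = 83
Solving the system yields a = 2, b = 5, c = -6, d = 2.
So P(t) = 2t³ + 5t² - 6t + 2.
Then P(6) = 578.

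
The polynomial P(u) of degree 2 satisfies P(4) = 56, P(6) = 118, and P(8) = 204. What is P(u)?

P(u) = 3u^2 + u + 4

Write P(u) = au^2 + bu + c. Substituting each data point gives a linear system:
  16a + 4b + c = 56
  36a + 6b + c = 118
  64a + 8b + c = 204
Solving the system yields a = 3, b = 1, c = 4.
So P(u) = 3u² + u + 4.
Check: P(4) = 56. ✓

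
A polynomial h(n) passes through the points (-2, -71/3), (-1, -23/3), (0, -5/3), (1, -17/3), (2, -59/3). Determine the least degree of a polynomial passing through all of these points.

Forward differences of the values at n = -2, -1, 0, 1, 2:
  h  : -71/3  -23/3  -5/3  -17/3  -59/3
  Δ  : 16  6  -4  -14
  Δ^2: -10  -10  -10
  Δ^3: 0  0
  Δ^4: 0
The second differences are constant (-10) and nonzero, while all higher differences vanish, so the minimal degree is 2.

2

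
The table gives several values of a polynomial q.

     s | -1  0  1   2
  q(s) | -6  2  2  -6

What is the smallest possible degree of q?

2

Forward differences of the values at s = -1, 0, 1, 2:
  q  : -6  2  2  -6
  Δ  : 8  0  -8
  Δ^2: -8  -8
  Δ^3: 0
The second differences are constant (-8) and nonzero, while all higher differences vanish, so the minimal degree is 2.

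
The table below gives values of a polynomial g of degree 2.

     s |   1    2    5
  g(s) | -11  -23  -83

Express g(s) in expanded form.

g(s) = -2s^2 - 6s - 3

Write g(s) = as^2 + bs + c. Substituting each data point gives a linear system:
  a + b + c = -11
  4a + 2b + c = -23
  25a + 5b + c = -83
Solving the system yields a = -2, b = -6, c = -3.
So g(s) = -2s^2 - 6s - 3.
Check: g(5) = -83. ✓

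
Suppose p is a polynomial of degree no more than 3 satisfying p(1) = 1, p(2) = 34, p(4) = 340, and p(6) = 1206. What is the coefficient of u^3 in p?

6

Write p(u) = au^3 + bu^2 + cu + d. Substituting each data point gives a linear system:
  a + b + c + d = 1
  8a + 4b + 2c + d = 34
  64a + 16b + 4c + d = 340
  216a + 36b + 6c + d = 1206
Solving the system yields a = 6, b = -2, c = -3, d = 0.
So p(u) = 6u^3 - 2u^2 - 3u.
The leading coefficient is 6.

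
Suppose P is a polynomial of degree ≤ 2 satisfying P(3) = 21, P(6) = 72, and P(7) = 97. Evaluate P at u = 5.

51

Write P(u) = au^2 + bu + c. Substituting each data point gives a linear system:
  9a + 3b + c = 21
  36a + 6b + c = 72
  49a + 7b + c = 97
Solving the system yields a = 2, b = -1, c = 6.
So P(u) = 2u² - u + 6.
Then P(5) = 51.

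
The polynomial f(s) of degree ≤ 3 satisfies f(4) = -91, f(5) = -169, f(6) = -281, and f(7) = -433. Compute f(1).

Using the Lagrange interpolation formula with nodes 4, 5, 6, 7:
  L_0(s) = (s - 5)(s - 6)(s - 7) / -6
  L_1(s) = (s - 4)(s - 6)(s - 7) / 2
  L_2(s) = (s - 4)(s - 5)(s - 7) / -2
  L_3(s) = (s - 4)(s - 5)(s - 6) / 6
Then f(s) = -91·L_0(s) - 169·L_1(s) - 281·L_2(s) - 433·L_3(s).
Expanding and collecting terms gives f(s) = -s³ - 2s² + s + 1.
Evaluating at s = 1: f(1) = -1.

-1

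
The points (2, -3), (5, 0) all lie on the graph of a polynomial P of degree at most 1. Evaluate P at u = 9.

Using the Lagrange interpolation formula with nodes 2, 5:
  L_0(u) = (u - 5) / -3
  L_1(u) = (u - 2) / 3
Then P(u) = -3·L_0(u) + 0·L_1(u).
Expanding and collecting terms gives P(u) = u - 5.
Evaluating at u = 9: P(9) = 4.

4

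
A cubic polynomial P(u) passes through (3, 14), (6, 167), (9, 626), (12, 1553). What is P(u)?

Using the Lagrange interpolation formula with nodes 3, 6, 9, 12:
  L_0(u) = (u - 6)(u - 9)(u - 12) / -162
  L_1(u) = (u - 3)(u - 9)(u - 12) / 54
  L_2(u) = (u - 3)(u - 6)(u - 12) / -54
  L_3(u) = (u - 3)(u - 6)(u - 9) / 162
Then P(u) = 14·L_0(u) + 167·L_1(u) + 626·L_2(u) + 1553·L_3(u).
Expanding and collecting terms gives P(u) = u^3 - u^2 - 3u + 5.
Check: P(9) = 626. ✓

P(u) = u^3 - u^2 - 3u + 5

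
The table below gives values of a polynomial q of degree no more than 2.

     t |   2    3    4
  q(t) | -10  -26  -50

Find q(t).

Using the Lagrange interpolation formula with nodes 2, 3, 4:
  L_0(t) = (t - 3)(t - 4) / 2
  L_1(t) = (t - 2)(t - 4) / -1
  L_2(t) = (t - 2)(t - 3) / 2
Then q(t) = -10·L_0(t) - 26·L_1(t) - 50·L_2(t).
Expanding and collecting terms gives q(t) = -4t² + 4t - 2.
Check: q(2) = -10. ✓

q(t) = -4t^2 + 4t - 2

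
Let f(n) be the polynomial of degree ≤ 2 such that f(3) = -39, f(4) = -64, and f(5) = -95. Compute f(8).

Forward differences of the values at n = 3, 4, 5:
  f  : -39  -64  -95
  Δ  : -25  -31
  Δ^2: -6
The second differences are constant, confirming degree 2.
Interpolating (Newton forward form) and evaluating at n = 8 gives f(8) = -224.

-224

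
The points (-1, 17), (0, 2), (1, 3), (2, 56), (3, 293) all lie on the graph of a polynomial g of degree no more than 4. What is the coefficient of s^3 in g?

-2

Write g(s) = as^4 + bs^3 + cs^2 + ds + e. Substituting each data point gives a linear system:
  a - b + c - d + e = 17
  e = 2
  a + b + c + d + e = 3
  16a + 8b + 4c + 2d + e = 56
  81a + 27b + 9c + 3d + e = 293
Solving the system yields a = 4, b = -2, c = 4, d = -5, e = 2.
So g(s) = 4s^4 - 2s^3 + 4s^2 - 5s + 2.
The coefficient of s^3 is -2.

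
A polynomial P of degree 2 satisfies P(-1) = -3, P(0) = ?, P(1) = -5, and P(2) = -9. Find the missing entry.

The 3 known points determine the degree-2 polynomial uniquely.
Write P(t) = at^2 + bt + c. Substituting each data point gives a linear system:
  a - b + c = -3
  a + b + c = -5
  4a + 2b + c = -9
Solving the system yields a = -1, b = -1, c = -3.
So P(t) = -t² - t - 3.
Then P(0) = -3.

-3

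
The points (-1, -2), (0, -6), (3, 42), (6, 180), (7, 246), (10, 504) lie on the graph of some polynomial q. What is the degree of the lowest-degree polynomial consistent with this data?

2

Divided differences on the nodes -1, 0, 3, 6, 7, 10:
  order 0: -2  -6  42  180  246  504
  order 1: -4  16  46  66  86
  order 2: 5  5  5  5
  order 3: 0  0  0
  order 4: 0  0
  order 5: 0
The order-2 divided differences are all 5 (nonzero) and every higher order vanishes, so the data lies on a polynomial of degree exactly 2.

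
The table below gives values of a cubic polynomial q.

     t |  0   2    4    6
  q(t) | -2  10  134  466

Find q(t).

Write q(t) = at^3 + bt^2 + ct + d. Substituting each data point gives a linear system:
  d = -2
  8a + 4b + 2c + d = 10
  64a + 16b + 4c + d = 134
  216a + 36b + 6c + d = 466
Solving the system yields a = 2, b = 2, c = -6, d = -2.
So q(t) = 2t³ + 2t² - 6t - 2.
Check: q(4) = 134. ✓

q(t) = 2t^3 + 2t^2 - 6t - 2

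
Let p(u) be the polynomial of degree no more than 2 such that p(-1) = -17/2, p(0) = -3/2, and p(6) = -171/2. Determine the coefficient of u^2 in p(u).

Write p(u) = au^2 + bu + c. Substituting each data point gives a linear system:
  a - b + c = -17/2
  c = -3/2
  36a + 6b + c = -171/2
Solving the system yields a = -3, b = 4, c = -3/2.
So p(u) = -3u^2 + 4u - 3/2.
The leading coefficient is -3.

-3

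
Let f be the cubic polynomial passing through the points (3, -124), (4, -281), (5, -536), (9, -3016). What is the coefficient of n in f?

Write f(n) = an^3 + bn^2 + cn + d. Substituting each data point gives a linear system:
  27a + 9b + 3c + d = -124
  64a + 16b + 4c + d = -281
  125a + 25b + 5c + d = -536
  729a + 81b + 9c + d = -3016
Solving the system yields a = -4, b = -1, c = -2, d = -1.
So f(n) = -4n^3 - n^2 - 2n - 1.
The coefficient of n is -2.

-2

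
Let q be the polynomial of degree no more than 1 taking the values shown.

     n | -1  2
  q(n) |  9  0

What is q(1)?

3

Write q(n) = an + b. Substituting each data point gives a linear system:
  -a + b = 9
  2a + b = 0
Solving the system yields a = -3, b = 6.
So q(n) = -3n + 6.
Then q(1) = 3.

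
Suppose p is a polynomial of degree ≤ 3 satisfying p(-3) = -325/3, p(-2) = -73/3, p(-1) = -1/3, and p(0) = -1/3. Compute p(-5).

-1801/3

Forward differences of the values at t = -3, -2, -1, 0:
  p  : -325/3  -73/3  -1/3  -1/3
  Δ  : 84  24  0
  Δ^2: -60  -24
  Δ^3: 36
The third differences are constant, confirming degree 3.
Interpolating (Newton forward form) and evaluating at t = -5 gives p(-5) = -1801/3.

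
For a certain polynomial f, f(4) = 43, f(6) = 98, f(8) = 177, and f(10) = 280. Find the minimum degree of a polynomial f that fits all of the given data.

2

Forward differences of the values at s = 4, 6, 8, 10:
  f  : 43  98  177  280
  Δ  : 55  79  103
  Δ^2: 24  24
  Δ^3: 0
The second differences are constant (24) and nonzero, while all higher differences vanish, so the minimal degree is 2.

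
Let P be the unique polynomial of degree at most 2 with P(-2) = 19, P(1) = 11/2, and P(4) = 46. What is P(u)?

P(u) = 3u^2 - (3/2)u + 4

Write P(u) = au^2 + bu + c. Substituting each data point gives a linear system:
  4a - 2b + c = 19
  a + b + c = 11/2
  16a + 4b + c = 46
Solving the system yields a = 3, b = -3/2, c = 4.
So P(u) = 3u² - (3/2)u + 4.
Check: P(-2) = 19. ✓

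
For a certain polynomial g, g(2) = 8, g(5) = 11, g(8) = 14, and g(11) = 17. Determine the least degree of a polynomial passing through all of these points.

Forward differences of the values at x = 2, 5, 8, 11:
  g  : 8  11  14  17
  Δ  : 3  3  3
  Δ^2: 0  0
  Δ^3: 0
The first differences are constant (3) and nonzero, while all higher differences vanish, so the minimal degree is 1.

1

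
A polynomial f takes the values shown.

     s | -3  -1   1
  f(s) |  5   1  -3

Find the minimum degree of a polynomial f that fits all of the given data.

1

Forward differences of the values at s = -3, -1, 1:
  f  : 5  1  -3
  Δ  : -4  -4
  Δ^2: 0
The first differences are constant (-4) and nonzero, while all higher differences vanish, so the minimal degree is 1.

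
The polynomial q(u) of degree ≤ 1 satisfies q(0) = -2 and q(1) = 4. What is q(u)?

Using the Lagrange interpolation formula with nodes 0, 1:
  L_0(u) = (u - 1) / -1
  L_1(u) = u / 1
Then q(u) = -2·L_0(u) + 4·L_1(u).
Expanding and collecting terms gives q(u) = 6u - 2.
Check: q(0) = -2. ✓

q(u) = 6u - 2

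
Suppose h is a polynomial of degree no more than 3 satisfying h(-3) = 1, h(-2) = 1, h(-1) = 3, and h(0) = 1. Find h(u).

h(u) = -u^3 - 5u^2 - 6u + 1

Write h(u) = au^3 + bu^2 + cu + d. Substituting each data point gives a linear system:
  -27a + 9b - 3c + d = 1
  -8a + 4b - 2c + d = 1
  -a + b - c + d = 3
  d = 1
Solving the system yields a = -1, b = -5, c = -6, d = 1.
So h(u) = -u^3 - 5u^2 - 6u + 1.
Check: h(-1) = 3. ✓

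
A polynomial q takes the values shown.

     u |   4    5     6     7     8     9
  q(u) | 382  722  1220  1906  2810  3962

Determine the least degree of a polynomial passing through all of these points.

Forward differences of the values at u = 4, 5, 6, 7, 8, 9:
  q  : 382  722  1220  1906  2810  3962
  Δ  : 340  498  686  904  1152
  Δ^2: 158  188  218  248
  Δ^3: 30  30  30
  Δ^4: 0  0
  Δ^5: 0
The third differences are constant (30) and nonzero, while all higher differences vanish, so the minimal degree is 3.

3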